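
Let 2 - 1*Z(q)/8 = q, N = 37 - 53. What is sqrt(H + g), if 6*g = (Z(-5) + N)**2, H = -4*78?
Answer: 2*I*sqrt(102)/3 ≈ 6.733*I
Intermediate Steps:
N = -16
Z(q) = 16 - 8*q
H = -312
g = 800/3 (g = ((16 - 8*(-5)) - 16)**2/6 = ((16 + 40) - 16)**2/6 = (56 - 16)**2/6 = (1/6)*40**2 = (1/6)*1600 = 800/3 ≈ 266.67)
sqrt(H + g) = sqrt(-312 + 800/3) = sqrt(-136/3) = 2*I*sqrt(102)/3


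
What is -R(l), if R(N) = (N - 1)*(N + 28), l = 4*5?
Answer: -912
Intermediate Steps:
l = 20
R(N) = (-1 + N)*(28 + N)
-R(l) = -(-28 + 20² + 27*20) = -(-28 + 400 + 540) = -1*912 = -912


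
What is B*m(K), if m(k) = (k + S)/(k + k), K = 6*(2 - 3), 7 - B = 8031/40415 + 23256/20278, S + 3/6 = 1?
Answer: 12743510263/4917212220 ≈ 2.5916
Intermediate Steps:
S = 1/2 (S = -1/2 + 1 = 1/2 ≈ 0.50000)
B = 2317001866/409767685 (B = 7 - (8031/40415 + 23256/20278) = 7 - (8031*(1/40415) + 23256*(1/20278)) = 7 - (8031/40415 + 11628/10139) = 7 - 1*551371929/409767685 = 7 - 551371929/409767685 = 2317001866/409767685 ≈ 5.6544)
K = -6 (K = 6*(-1) = -6)
m(k) = (1/2 + k)/(2*k) (m(k) = (k + 1/2)/(k + k) = (1/2 + k)/((2*k)) = (1/2 + k)*(1/(2*k)) = (1/2 + k)/(2*k))
B*m(K) = 2317001866*((1/4)*(1 + 2*(-6))/(-6))/409767685 = 2317001866*((1/4)*(-1/6)*(1 - 12))/409767685 = 2317001866*((1/4)*(-1/6)*(-11))/409767685 = (2317001866/409767685)*(11/24) = 12743510263/4917212220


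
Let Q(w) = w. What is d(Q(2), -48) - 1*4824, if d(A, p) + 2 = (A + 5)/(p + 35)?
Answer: -62745/13 ≈ -4826.5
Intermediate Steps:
d(A, p) = -2 + (5 + A)/(35 + p) (d(A, p) = -2 + (A + 5)/(p + 35) = -2 + (5 + A)/(35 + p))
d(Q(2), -48) - 1*4824 = (-65 + 2 - 2*(-48))/(35 - 48) - 1*4824 = (-65 + 2 + 96)/(-13) - 4824 = -1/13*33 - 4824 = -33/13 - 4824 = -62745/13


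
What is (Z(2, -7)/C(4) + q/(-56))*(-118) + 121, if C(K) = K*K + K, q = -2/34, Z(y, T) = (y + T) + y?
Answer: 329811/2380 ≈ 138.58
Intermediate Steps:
Z(y, T) = T + 2*y (Z(y, T) = (T + y) + y = T + 2*y)
q = -1/17 (q = -2*1/34 = -1/17 ≈ -0.058824)
C(K) = K + K² (C(K) = K² + K = K + K²)
(Z(2, -7)/C(4) + q/(-56))*(-118) + 121 = ((-7 + 2*2)/((4*(1 + 4))) - 1/17/(-56))*(-118) + 121 = ((-7 + 4)/((4*5)) - 1/17*(-1/56))*(-118) + 121 = (-3/20 + 1/952)*(-118) + 121 = -709/4760*(-118) + 121 = 41831/2380 + 121 = 329811/2380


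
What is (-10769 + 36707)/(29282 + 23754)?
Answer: 12969/26518 ≈ 0.48906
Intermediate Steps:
(-10769 + 36707)/(29282 + 23754) = 25938/53036 = 25938*(1/53036) = 12969/26518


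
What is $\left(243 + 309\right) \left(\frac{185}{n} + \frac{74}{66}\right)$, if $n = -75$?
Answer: $- \frac{40848}{55} \approx -742.69$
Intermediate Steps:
$\left(243 + 309\right) \left(\frac{185}{n} + \frac{74}{66}\right) = \left(243 + 309\right) \left(\frac{185}{-75} + \frac{74}{66}\right) = 552 \left(185 \left(- \frac{1}{75}\right) + 74 \cdot \frac{1}{66}\right) = 552 \left(- \frac{37}{15} + \frac{37}{33}\right) = 552 \left(- \frac{74}{55}\right) = - \frac{40848}{55}$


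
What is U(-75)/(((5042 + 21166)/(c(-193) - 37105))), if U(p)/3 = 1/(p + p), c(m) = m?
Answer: 18649/655200 ≈ 0.028463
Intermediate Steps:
U(p) = 3/(2*p) (U(p) = 3/(p + p) = 3/((2*p)) = 3*(1/(2*p)) = 3/(2*p))
U(-75)/(((5042 + 21166)/(c(-193) - 37105))) = ((3/2)/(-75))/(((5042 + 21166)/(-193 - 37105))) = ((3/2)*(-1/75))/((26208/(-37298))) = -1/(50*(26208*(-1/37298))) = -1/(50*(-13104/18649)) = -1/50*(-18649/13104) = 18649/655200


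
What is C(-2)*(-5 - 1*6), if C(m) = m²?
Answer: -44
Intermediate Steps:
C(-2)*(-5 - 1*6) = (-2)²*(-5 - 1*6) = 4*(-5 - 6) = 4*(-11) = -44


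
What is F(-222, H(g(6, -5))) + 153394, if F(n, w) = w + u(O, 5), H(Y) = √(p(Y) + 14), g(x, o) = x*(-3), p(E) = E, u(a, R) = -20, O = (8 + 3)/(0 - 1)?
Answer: 153374 + 2*I ≈ 1.5337e+5 + 2.0*I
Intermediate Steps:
O = -11 (O = 11/(-1) = 11*(-1) = -11)
g(x, o) = -3*x
H(Y) = √(14 + Y) (H(Y) = √(Y + 14) = √(14 + Y))
F(n, w) = -20 + w (F(n, w) = w - 20 = -20 + w)
F(-222, H(g(6, -5))) + 153394 = (-20 + √(14 - 3*6)) + 153394 = (-20 + √(14 - 18)) + 153394 = (-20 + √(-4)) + 153394 = (-20 + 2*I) + 153394 = 153374 + 2*I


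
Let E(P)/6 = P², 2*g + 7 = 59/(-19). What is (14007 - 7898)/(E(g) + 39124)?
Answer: 2205349/14179060 ≈ 0.15554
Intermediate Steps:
g = -96/19 (g = -7/2 + (59/(-19))/2 = -7/2 + (59*(-1/19))/2 = -7/2 + (½)*(-59/19) = -7/2 - 59/38 = -96/19 ≈ -5.0526)
E(P) = 6*P²
(14007 - 7898)/(E(g) + 39124) = (14007 - 7898)/(6*(-96/19)² + 39124) = 6109/(6*(9216/361) + 39124) = 6109/(55296/361 + 39124) = 6109/(14179060/361) = 6109*(361/14179060) = 2205349/14179060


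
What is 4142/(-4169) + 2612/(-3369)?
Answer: -24843826/14045361 ≈ -1.7688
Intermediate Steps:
4142/(-4169) + 2612/(-3369) = 4142*(-1/4169) + 2612*(-1/3369) = -4142/4169 - 2612/3369 = -24843826/14045361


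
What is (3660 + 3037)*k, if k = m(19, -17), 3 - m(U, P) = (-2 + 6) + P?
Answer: 107152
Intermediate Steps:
m(U, P) = -1 - P (m(U, P) = 3 - ((-2 + 6) + P) = 3 - (4 + P) = 3 + (-4 - P) = -1 - P)
k = 16 (k = -1 - 1*(-17) = -1 + 17 = 16)
(3660 + 3037)*k = (3660 + 3037)*16 = 6697*16 = 107152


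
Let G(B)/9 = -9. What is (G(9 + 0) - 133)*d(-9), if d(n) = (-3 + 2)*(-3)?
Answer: -642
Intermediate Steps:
G(B) = -81 (G(B) = 9*(-9) = -81)
d(n) = 3 (d(n) = -1*(-3) = 3)
(G(9 + 0) - 133)*d(-9) = (-81 - 133)*3 = -214*3 = -642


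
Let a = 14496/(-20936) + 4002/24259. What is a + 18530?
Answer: 1176358445516/63485803 ≈ 18529.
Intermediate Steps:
a = -33484074/63485803 (a = 14496*(-1/20936) + 4002*(1/24259) = -1812/2617 + 4002/24259 = -33484074/63485803 ≈ -0.52743)
a + 18530 = -33484074/63485803 + 18530 = 1176358445516/63485803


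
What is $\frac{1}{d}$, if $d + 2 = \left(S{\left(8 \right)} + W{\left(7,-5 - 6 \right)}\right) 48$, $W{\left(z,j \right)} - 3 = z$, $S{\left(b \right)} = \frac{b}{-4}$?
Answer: $\frac{1}{382} \approx 0.0026178$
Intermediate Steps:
$S{\left(b \right)} = - \frac{b}{4}$ ($S{\left(b \right)} = b \left(- \frac{1}{4}\right) = - \frac{b}{4}$)
$W{\left(z,j \right)} = 3 + z$
$d = 382$ ($d = -2 + \left(\left(- \frac{1}{4}\right) 8 + \left(3 + 7\right)\right) 48 = -2 + \left(-2 + 10\right) 48 = -2 + 8 \cdot 48 = -2 + 384 = 382$)
$\frac{1}{d} = \frac{1}{382}$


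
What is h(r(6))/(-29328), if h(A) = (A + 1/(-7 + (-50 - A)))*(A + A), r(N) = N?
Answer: -29/11844 ≈ -0.0024485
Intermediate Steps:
h(A) = 2*A*(A + 1/(-57 - A)) (h(A) = (A + 1/(-57 - A))*(2*A) = 2*A*(A + 1/(-57 - A)))
h(r(6))/(-29328) = (2*6*(-1 + 6² + 57*6)/(57 + 6))/(-29328) = (2*6*(-1 + 36 + 342)/63)*(-1/29328) = (2*6*(1/63)*377)*(-1/29328) = (1508/21)*(-1/29328) = -29/11844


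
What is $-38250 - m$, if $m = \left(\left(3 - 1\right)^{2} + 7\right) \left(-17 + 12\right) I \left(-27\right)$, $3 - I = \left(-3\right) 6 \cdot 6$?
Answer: $-203085$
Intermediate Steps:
$I = 111$ ($I = 3 - \left(-3\right) 6 \cdot 6 = 3 - \left(-18\right) 6 = 3 - -108 = 3 + 108 = 111$)
$m = 164835$ ($m = \left(\left(3 - 1\right)^{2} + 7\right) \left(-17 + 12\right) 111 \left(-27\right) = \left(2^{2} + 7\right) \left(-5\right) 111 \left(-27\right) = \left(4 + 7\right) \left(-5\right) 111 \left(-27\right) = 11 \left(-5\right) 111 \left(-27\right) = \left(-55\right) 111 \left(-27\right) = \left(-6105\right) \left(-27\right) = 164835$)
$-38250 - m = -38250 - 164835 = -203085$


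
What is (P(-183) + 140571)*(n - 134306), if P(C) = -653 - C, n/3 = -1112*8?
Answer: -22555420394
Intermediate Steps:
n = -26688 (n = 3*(-1112*8) = 3*(-8896) = -26688)
(P(-183) + 140571)*(n - 134306) = ((-653 - 1*(-183)) + 140571)*(-26688 - 134306) = ((-653 + 183) + 140571)*(-160994) = (-470 + 140571)*(-160994) = 140101*(-160994) = -22555420394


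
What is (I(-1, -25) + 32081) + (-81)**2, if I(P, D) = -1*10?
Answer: 38632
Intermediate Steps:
I(P, D) = -10
(I(-1, -25) + 32081) + (-81)**2 = (-10 + 32081) + (-81)**2 = 32071 + 6561 = 38632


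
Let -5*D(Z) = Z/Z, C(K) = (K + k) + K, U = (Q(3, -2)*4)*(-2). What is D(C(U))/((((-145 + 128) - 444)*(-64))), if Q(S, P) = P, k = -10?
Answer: -1/147520 ≈ -6.7787e-6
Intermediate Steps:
U = 16 (U = -2*4*(-2) = -8*(-2) = 16)
C(K) = -10 + 2*K (C(K) = (K - 10) + K = (-10 + K) + K = -10 + 2*K)
D(Z) = -1/5 (D(Z) = -Z/(5*Z) = -1/5*1 = -1/5)
D(C(U))/((((-145 + 128) - 444)*(-64))) = -(-1/(64*((-145 + 128) - 444)))/5 = -(-1/(64*(-17 - 444)))/5 = -1/(5*((-461*(-64)))) = -1/5/29504 = -1/5*1/29504 = -1/147520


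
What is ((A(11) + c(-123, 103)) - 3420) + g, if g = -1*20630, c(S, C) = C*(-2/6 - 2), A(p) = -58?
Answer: -73045/3 ≈ -24348.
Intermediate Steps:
c(S, C) = -7*C/3 (c(S, C) = C*(-2*1/6 - 2) = C*(-1/3 - 2) = C*(-7/3) = -7*C/3)
g = -20630
((A(11) + c(-123, 103)) - 3420) + g = ((-58 - 7/3*103) - 3420) - 20630 = ((-58 - 721/3) - 3420) - 20630 = (-895/3 - 3420) - 20630 = -11155/3 - 20630 = -73045/3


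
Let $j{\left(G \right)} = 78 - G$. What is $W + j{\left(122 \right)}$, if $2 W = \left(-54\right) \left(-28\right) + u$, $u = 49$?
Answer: $\frac{1473}{2} \approx 736.5$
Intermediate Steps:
$W = \frac{1561}{2}$ ($W = \frac{\left(-54\right) \left(-28\right) + 49}{2} = \frac{1512 + 49}{2} = \frac{1}{2} \cdot 1561 = \frac{1561}{2} \approx 780.5$)
$W + j{\left(122 \right)} = \frac{1561}{2} + \left(78 - 122\right) = \frac{1561}{2} - 44 = \frac{1473}{2}$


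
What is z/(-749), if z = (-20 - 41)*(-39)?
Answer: -2379/749 ≈ -3.1762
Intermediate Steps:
z = 2379 (z = -61*(-39) = 2379)
z/(-749) = 2379/(-749) = -1/749*2379 = -2379/749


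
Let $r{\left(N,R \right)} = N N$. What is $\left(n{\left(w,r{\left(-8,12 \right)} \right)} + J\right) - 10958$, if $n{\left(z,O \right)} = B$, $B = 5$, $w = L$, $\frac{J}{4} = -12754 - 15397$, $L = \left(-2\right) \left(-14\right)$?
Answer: $-123557$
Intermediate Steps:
$r{\left(N,R \right)} = N^{2}$
$L = 28$
$J = -112604$ ($J = 4 \left(-12754 - 15397\right) = 4 \left(-28151\right) = -112604$)
$w = 28$
$n{\left(z,O \right)} = 5$
$\left(n{\left(w,r{\left(-8,12 \right)} \right)} + J\right) - 10958 = \left(5 - 112604\right) - 10958 = -112599 - 10958 = -123557$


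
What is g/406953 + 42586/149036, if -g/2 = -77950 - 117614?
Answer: 12603775511/10108441218 ≈ 1.2469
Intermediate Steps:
g = 391128 (g = -2*(-77950 - 117614) = -2*(-195564) = 391128)
g/406953 + 42586/149036 = 391128/406953 + 42586/149036 = 391128*(1/406953) + 42586*(1/149036) = 130376/135651 + 21293/74518 = 12603775511/10108441218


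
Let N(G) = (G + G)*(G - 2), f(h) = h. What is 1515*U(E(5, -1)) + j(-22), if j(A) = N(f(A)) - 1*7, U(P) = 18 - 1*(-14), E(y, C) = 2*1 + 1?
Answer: 49529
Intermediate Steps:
N(G) = 2*G*(-2 + G) (N(G) = (2*G)*(-2 + G) = 2*G*(-2 + G))
E(y, C) = 3 (E(y, C) = 2 + 1 = 3)
U(P) = 32 (U(P) = 18 + 14 = 32)
j(A) = -7 + 2*A*(-2 + A) (j(A) = 2*A*(-2 + A) - 1*7 = 2*A*(-2 + A) - 7 = -7 + 2*A*(-2 + A))
1515*U(E(5, -1)) + j(-22) = 1515*32 + (-7 + 2*(-22)*(-2 - 22)) = 48480 + (-7 + 2*(-22)*(-24)) = 48480 + (-7 + 1056) = 48480 + 1049 = 49529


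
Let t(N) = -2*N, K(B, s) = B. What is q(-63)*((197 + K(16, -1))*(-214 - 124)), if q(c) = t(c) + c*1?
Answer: -4535622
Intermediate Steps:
q(c) = -c (q(c) = -2*c + c*1 = -2*c + c = -c)
q(-63)*((197 + K(16, -1))*(-214 - 124)) = (-1*(-63))*((197 + 16)*(-214 - 124)) = 63*(213*(-338)) = 63*(-71994) = -4535622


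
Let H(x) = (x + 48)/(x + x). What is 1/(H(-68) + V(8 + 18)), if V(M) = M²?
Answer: 34/22989 ≈ 0.0014790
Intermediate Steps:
H(x) = (48 + x)/(2*x) (H(x) = (48 + x)/((2*x)) = (48 + x)*(1/(2*x)) = (48 + x)/(2*x))
1/(H(-68) + V(8 + 18)) = 1/((½)*(48 - 68)/(-68) + (8 + 18)²) = 1/((½)*(-1/68)*(-20) + 26²) = 1/(5/34 + 676) = 1/(22989/34) = 34/22989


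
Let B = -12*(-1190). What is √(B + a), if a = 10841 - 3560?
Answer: √21561 ≈ 146.84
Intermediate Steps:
B = 14280
a = 7281
√(B + a) = √(14280 + 7281) = √21561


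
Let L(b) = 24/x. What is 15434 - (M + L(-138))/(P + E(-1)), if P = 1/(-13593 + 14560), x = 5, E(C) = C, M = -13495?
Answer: 9321103/4830 ≈ 1929.8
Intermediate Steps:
P = 1/967 ≈ 0.0010341
L(b) = 24/5
15434 - (M + L(-138))/(P + E(-1)) = 15434 - (-13495 + 24/5)/(1/967 - 1) = 15434 - (-67451)/(5*(-966/967)) = 15434 - (-67451)*(-967)/(5*966) = 15434 - 1*65225117/4830 = 15434 - 65225117/4830 = 9321103/4830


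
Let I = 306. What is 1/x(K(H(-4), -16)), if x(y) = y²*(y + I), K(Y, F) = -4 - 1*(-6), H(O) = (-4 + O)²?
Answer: 1/1232 ≈ 0.00081169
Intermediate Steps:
K(Y, F) = 2 (K(Y, F) = -4 + 6 = 2)
x(y) = y²*(306 + y) (x(y) = y²*(y + 306) = y²*(306 + y))
1/x(K(H(-4), -16)) = 1/(2²*(306 + 2)) = 1/(4*308) = 1/1232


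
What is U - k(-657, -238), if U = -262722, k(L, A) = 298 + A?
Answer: -262782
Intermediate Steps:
U - k(-657, -238) = -262722 - (298 - 238) = -262722 - 1*60 = -262722 - 60 = -262782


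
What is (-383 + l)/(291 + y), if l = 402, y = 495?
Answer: 19/786 ≈ 0.024173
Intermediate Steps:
(-383 + l)/(291 + y) = (-383 + 402)/(291 + 495) = 19/786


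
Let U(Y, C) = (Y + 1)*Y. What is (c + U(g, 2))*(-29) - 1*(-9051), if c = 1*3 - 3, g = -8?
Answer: 7427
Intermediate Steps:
c = 0 (c = 3 - 3 = 0)
U(Y, C) = Y*(1 + Y) (U(Y, C) = (1 + Y)*Y = Y*(1 + Y))
(c + U(g, 2))*(-29) - 1*(-9051) = (0 - 8*(1 - 8))*(-29) - 1*(-9051) = (0 - 8*(-7))*(-29) + 9051 = (0 + 56)*(-29) + 9051 = 56*(-29) + 9051 = -1624 + 9051 = 7427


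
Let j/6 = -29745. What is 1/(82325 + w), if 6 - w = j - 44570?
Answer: 1/305371 ≈ 3.2747e-6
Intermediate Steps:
j = -178470 (j = 6*(-29745) = -178470)
w = 223046 (w = 6 - (-178470 - 44570) = 6 - 1*(-223040) = 6 + 223040 = 223046)
1/(82325 + w) = 1/(82325 + 223046) = 1/305371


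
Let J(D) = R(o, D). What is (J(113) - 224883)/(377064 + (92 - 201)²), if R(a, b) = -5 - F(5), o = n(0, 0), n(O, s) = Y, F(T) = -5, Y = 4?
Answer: -224883/388945 ≈ -0.57819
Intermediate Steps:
n(O, s) = 4
o = 4
R(a, b) = 0 (R(a, b) = -5 - 1*(-5) = -5 + 5 = 0)
J(D) = 0
(J(113) - 224883)/(377064 + (92 - 201)²) = (0 - 224883)/(377064 + (92 - 201)²) = -224883/(377064 + (-109)²) = -224883/(377064 + 11881) = -224883/388945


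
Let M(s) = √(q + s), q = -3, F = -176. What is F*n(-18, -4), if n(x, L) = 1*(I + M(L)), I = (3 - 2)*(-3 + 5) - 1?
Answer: -176 - 176*I*√7 ≈ -176.0 - 465.65*I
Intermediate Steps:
I = 1 (I = 1*2 - 1 = 2 - 1 = 1)
M(s) = √(-3 + s)
n(x, L) = 1 + √(-3 + L) (n(x, L) = 1*(1 + √(-3 + L)) = 1 + √(-3 + L))
F*n(-18, -4) = -176*(1 + √(-3 - 4)) = -176*(1 + √(-7)) = -176*(1 + I*√7) = -176 - 176*I*√7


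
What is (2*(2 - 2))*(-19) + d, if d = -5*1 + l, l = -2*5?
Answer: -15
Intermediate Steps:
l = -10
d = -15 (d = -5*1 - 10 = -5 - 10 = -15)
(2*(2 - 2))*(-19) + d = (2*(2 - 2))*(-19) - 15 = (2*0)*(-19) - 15 = 0*(-19) - 15 = 0 - 15 = -15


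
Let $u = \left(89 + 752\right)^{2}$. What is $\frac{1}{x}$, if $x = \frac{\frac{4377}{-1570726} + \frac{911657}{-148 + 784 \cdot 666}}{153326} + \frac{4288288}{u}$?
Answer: $\frac{1533018555582340378072}{9294802782162091580361} \approx 0.16493$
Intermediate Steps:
$u = 707281$ ($u = 841^{2} = 707281$)
$x = \frac{9294802782162091580361}{1533018555582340378072}$ ($x = \frac{\frac{4377}{-1570726} + \frac{911657}{-148 + 784 \cdot 666}}{153326} + \frac{4288288}{707281} = \left(4377 \left(- \frac{1}{1570726}\right) + \frac{911657}{-148 + 522144}\right) \frac{1}{153326} + 4288288 \cdot \frac{1}{707281} = \left(- \frac{4377}{1570726} + \frac{911657}{521996}\right) \frac{1}{153326} + \frac{147872}{24389} = \frac{714839288245}{409956344548} \cdot \frac{1}{153326} + \frac{147872}{24389} = \frac{714839288245}{62856966484166648} + \frac{147872}{24389} = \frac{9294802782162091580361}{1533018555582340378072} \approx 6.0631$)
$\frac{1}{x} = \frac{1}{\frac{9294802782162091580361}{1533018555582340378072}} = \frac{1533018555582340378072}{9294802782162091580361}$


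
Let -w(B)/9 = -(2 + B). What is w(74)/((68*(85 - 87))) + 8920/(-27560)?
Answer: -125401/23426 ≈ -5.3531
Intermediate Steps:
w(B) = 18 + 9*B (w(B) = -(-9)*(2 + B) = -9*(-2 - B) = 18 + 9*B)
w(74)/((68*(85 - 87))) + 8920/(-27560) = (18 + 9*74)/((68*(85 - 87))) + 8920/(-27560) = (18 + 666)/((68*(-2))) + 8920*(-1/27560) = 684/(-136) - 223/689 = 684*(-1/136) - 223/689 = -171/34 - 223/689 = -125401/23426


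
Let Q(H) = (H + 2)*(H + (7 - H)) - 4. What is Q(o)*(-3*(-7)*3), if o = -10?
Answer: -3780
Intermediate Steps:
Q(H) = 10 + 7*H (Q(H) = (2 + H)*7 - 4 = (14 + 7*H) - 4 = 10 + 7*H)
Q(o)*(-3*(-7)*3) = (10 + 7*(-10))*(-3*(-7)*3) = (10 - 70)*(21*3) = -60*63 = -3780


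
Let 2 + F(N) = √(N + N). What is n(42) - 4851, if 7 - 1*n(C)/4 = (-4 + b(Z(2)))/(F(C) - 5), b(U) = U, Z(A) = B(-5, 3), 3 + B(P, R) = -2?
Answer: -24079/5 + 72*√21/35 ≈ -4806.4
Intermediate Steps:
B(P, R) = -5 (B(P, R) = -3 - 2 = -5)
Z(A) = -5
F(N) = -2 + √2*√N (F(N) = -2 + √(N + N) = -2 + √(2*N) = -2 + √2*√N)
n(C) = 28 + 36/(-7 + √2*√C) (n(C) = 28 - 4*(-4 - 5)/((-2 + √2*√C) - 5) = 28 - (-36)/(-7 + √2*√C) = 28 + 36/(-7 + √2*√C))
n(42) - 4851 = 4*(-40 + 7*√2*√42)/(-7 + √2*√42) - 4851 = 4*(-40 + 14*√21)/(-7 + 2*√21) - 4851 = -4851 + 4*(-40 + 14*√21)/(-7 + 2*√21)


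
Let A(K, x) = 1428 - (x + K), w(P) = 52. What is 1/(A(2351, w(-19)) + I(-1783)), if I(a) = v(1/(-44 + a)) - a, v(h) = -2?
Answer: 1/806 ≈ 0.0012407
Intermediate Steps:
A(K, x) = 1428 - K - x (A(K, x) = 1428 - (K + x) = 1428 + (-K - x) = 1428 - K - x)
I(a) = -2 - a
1/(A(2351, w(-19)) + I(-1783)) = 1/((1428 - 1*2351 - 1*52) + (-2 - 1*(-1783))) = 1/((1428 - 2351 - 52) + (-2 + 1783)) = 1/(-975 + 1781) = 1/806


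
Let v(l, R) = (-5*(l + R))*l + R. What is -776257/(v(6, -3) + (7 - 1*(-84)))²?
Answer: -776257/4 ≈ -1.9406e+5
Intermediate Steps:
v(l, R) = R + l*(-5*R - 5*l) (v(l, R) = (-5*(R + l))*l + R = (-5*R - 5*l)*l + R = l*(-5*R - 5*l) + R = R + l*(-5*R - 5*l))
-776257/(v(6, -3) + (7 - 1*(-84)))² = -776257/((-3 - 5*6² - 5*(-3)*6) + (7 - 1*(-84)))² = -776257/((-3 - 5*36 + 90) + (7 + 84))² = -776257/((-3 - 180 + 90) + 91)² = -776257/(-93 + 91)² = -776257/((-2)²) = -776257/4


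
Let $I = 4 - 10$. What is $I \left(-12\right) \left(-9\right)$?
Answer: $-648$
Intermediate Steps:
$I = -6$
$I \left(-12\right) \left(-9\right) = \left(-6\right) \left(-12\right) \left(-9\right) = 72 \left(-9\right) = -648$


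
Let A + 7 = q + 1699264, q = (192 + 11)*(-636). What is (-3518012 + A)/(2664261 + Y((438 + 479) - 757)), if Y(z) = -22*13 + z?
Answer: -1947863/2664135 ≈ -0.73114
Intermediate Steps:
q = -129108 (q = 203*(-636) = -129108)
A = 1570149 (A = -7 + (-129108 + 1699264) = -7 + 1570156 = 1570149)
Y(z) = -286 + z
(-3518012 + A)/(2664261 + Y((438 + 479) - 757)) = (-3518012 + 1570149)/(2664261 + (-286 + ((438 + 479) - 757))) = -1947863/(2664261 + (-286 + (917 - 757))) = -1947863/(2664261 + (-286 + 160)) = -1947863/(2664261 - 126) = -1947863/2664135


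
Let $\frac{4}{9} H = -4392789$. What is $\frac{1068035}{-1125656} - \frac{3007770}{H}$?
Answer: $- \frac{9560671402685}{14834307883752} \approx -0.6445$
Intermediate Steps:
$H = - \frac{39535101}{4}$ ($H = \frac{9}{4} \left(-4392789\right) = - \frac{39535101}{4} \approx -9.8838 \cdot 10^{6}$)
$\frac{1068035}{-1125656} - \frac{3007770}{H} = \frac{1068035}{-1125656} - \frac{3007770}{- \frac{39535101}{4}} = 1068035 \left(- \frac{1}{1125656}\right) - - \frac{4010360}{13178367} = - \frac{1068035}{1125656} + \frac{4010360}{13178367} = - \frac{9560671402685}{14834307883752}$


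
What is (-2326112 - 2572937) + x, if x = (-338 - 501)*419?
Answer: -5250590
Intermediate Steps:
x = -351541 (x = -839*419 = -351541)
(-2326112 - 2572937) + x = (-2326112 - 2572937) - 351541 = -4899049 - 351541 = -5250590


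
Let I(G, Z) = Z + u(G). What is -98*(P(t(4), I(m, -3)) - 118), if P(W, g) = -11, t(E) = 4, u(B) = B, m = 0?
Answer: 12642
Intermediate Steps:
I(G, Z) = G + Z (I(G, Z) = Z + G = G + Z)
-98*(P(t(4), I(m, -3)) - 118) = -98*(-11 - 118) = -98*(-129) = 12642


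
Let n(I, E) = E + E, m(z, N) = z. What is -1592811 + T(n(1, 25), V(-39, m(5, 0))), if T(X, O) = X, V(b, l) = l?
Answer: -1592761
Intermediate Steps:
n(I, E) = 2*E
-1592811 + T(n(1, 25), V(-39, m(5, 0))) = -1592811 + 2*25 = -1592811 + 50 = -1592761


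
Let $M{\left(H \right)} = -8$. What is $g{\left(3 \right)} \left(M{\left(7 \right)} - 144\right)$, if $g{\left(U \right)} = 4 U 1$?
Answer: $-1824$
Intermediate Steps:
$g{\left(U \right)} = 4 U$
$g{\left(3 \right)} \left(M{\left(7 \right)} - 144\right) = 4 \cdot 3 \left(-8 - 144\right) = 12 \left(-152\right) = -1824$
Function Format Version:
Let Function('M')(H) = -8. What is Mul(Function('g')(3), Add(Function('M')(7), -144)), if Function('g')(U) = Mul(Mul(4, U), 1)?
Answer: -1824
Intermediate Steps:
Function('g')(U) = Mul(4, U)
Mul(Function('g')(3), Add(Function('M')(7), -144)) = Mul(Mul(4, 3), Add(-8, -144)) = Mul(12, -152) = -1824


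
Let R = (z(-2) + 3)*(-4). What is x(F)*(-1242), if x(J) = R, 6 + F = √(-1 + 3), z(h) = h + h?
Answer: -4968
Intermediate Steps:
z(h) = 2*h
F = -6 + √2 (F = -6 + √(-1 + 3) = -6 + √2 ≈ -4.5858)
R = 4 (R = (2*(-2) + 3)*(-4) = (-4 + 3)*(-4) = -1*(-4) = 4)
x(J) = 4
x(F)*(-1242) = 4*(-1242) = -4968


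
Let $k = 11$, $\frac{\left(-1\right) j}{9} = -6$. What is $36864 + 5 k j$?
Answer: $39834$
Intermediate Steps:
$j = 54$ ($j = \left(-9\right) \left(-6\right) = 54$)
$36864 + 5 k j = 36864 + 5 \cdot 11 \cdot 54 = 36864 + 55 \cdot 54 = 36864 + 2970 = 39834$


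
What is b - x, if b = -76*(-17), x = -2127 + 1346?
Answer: 2073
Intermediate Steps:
x = -781
b = 1292
b - x = 1292 - 1*(-781) = 1292 + 781 = 2073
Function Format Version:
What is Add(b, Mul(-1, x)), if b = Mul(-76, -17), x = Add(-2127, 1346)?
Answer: 2073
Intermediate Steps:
x = -781
b = 1292
Add(b, Mul(-1, x)) = Add(1292, Mul(-1, -781)) = Add(1292, 781) = 2073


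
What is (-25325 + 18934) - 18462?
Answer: -24853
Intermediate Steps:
(-25325 + 18934) - 18462 = -6391 - 18462 = -24853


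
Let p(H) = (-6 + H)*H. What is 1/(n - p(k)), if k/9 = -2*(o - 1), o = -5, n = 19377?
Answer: 1/8361 ≈ 0.00011960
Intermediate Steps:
k = 108 (k = 9*(-2*(-5 - 1)) = 9*(-2*(-6)) = 9*12 = 108)
p(H) = H*(-6 + H)
1/(n - p(k)) = 1/(19377 - 108*(-6 + 108)) = 1/(19377 - 108*102) = 1/(19377 - 1*11016) = 1/(19377 - 11016) = 1/8361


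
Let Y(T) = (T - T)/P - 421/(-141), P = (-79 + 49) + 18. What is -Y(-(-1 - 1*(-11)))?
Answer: -421/141 ≈ -2.9858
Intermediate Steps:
P = -12 (P = -30 + 18 = -12)
Y(T) = 421/141 (Y(T) = (T - T)/(-12) - 421/(-141) = 0*(-1/12) - 421*(-1/141) = 0 + 421/141 = 421/141)
-Y(-(-1 - 1*(-11))) = -1*421/141 = -421/141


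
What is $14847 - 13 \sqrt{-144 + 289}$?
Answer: $14847 - 13 \sqrt{145} \approx 14690.0$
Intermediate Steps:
$14847 - 13 \sqrt{-144 + 289} = 14847 - 13 \sqrt{145}$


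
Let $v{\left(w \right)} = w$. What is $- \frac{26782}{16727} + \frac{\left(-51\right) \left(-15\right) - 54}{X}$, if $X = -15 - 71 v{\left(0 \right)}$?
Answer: $- \frac{4098209}{83635} \approx -49.001$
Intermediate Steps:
$X = -15$ ($X = -15 - 0 = -15 + 0 = -15$)
$- \frac{26782}{16727} + \frac{\left(-51\right) \left(-15\right) - 54}{X} = - \frac{26782}{16727} + \frac{\left(-51\right) \left(-15\right) - 54}{-15} = \left(-26782\right) \frac{1}{16727} + \left(765 - 54\right) \left(- \frac{1}{15}\right) = - \frac{26782}{16727} + 711 \left(- \frac{1}{15}\right) = - \frac{26782}{16727} - \frac{237}{5} = - \frac{4098209}{83635}$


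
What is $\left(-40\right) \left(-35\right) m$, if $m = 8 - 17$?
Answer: $-12600$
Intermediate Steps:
$m = -9$ ($m = 8 - 17 = -9$)
$\left(-40\right) \left(-35\right) m = \left(-40\right) \left(-35\right) \left(-9\right) = 1400 \left(-9\right) = -12600$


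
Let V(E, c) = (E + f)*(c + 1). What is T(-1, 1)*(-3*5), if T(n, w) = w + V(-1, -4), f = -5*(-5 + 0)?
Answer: 1065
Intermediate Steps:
f = 25 (f = -5*(-5) = 25)
V(E, c) = (1 + c)*(25 + E) (V(E, c) = (E + 25)*(c + 1) = (25 + E)*(1 + c) = (1 + c)*(25 + E))
T(n, w) = -72 + w (T(n, w) = w + (25 - 1 + 25*(-4) - 1*(-4)) = w + (25 - 1 - 100 + 4) = w - 72 = -72 + w)
T(-1, 1)*(-3*5) = (-72 + 1)*(-3*5) = -71*(-15) = 1065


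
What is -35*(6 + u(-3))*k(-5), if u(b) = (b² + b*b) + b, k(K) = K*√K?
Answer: 3675*I*√5 ≈ 8217.5*I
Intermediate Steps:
k(K) = K^(3/2)
u(b) = b + 2*b² (u(b) = (b² + b²) + b = 2*b² + b = b + 2*b²)
-35*(6 + u(-3))*k(-5) = -35*(6 - 3*(1 + 2*(-3)))*(-5)^(3/2) = -35*(6 - 3*(1 - 6))*(-5*I*√5) = -35*(6 - 3*(-5))*(-5*I*√5) = -35*(6 + 15)*(-5*I*√5) = -735*(-5*I*√5) = -(-3675)*I*√5 = 3675*I*√5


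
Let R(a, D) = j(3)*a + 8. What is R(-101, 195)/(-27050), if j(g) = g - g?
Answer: -4/13525 ≈ -0.00029575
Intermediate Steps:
j(g) = 0
R(a, D) = 8 (R(a, D) = 0*a + 8 = 0 + 8 = 8)
R(-101, 195)/(-27050) = 8/(-27050) = 8*(-1/27050) = -4/13525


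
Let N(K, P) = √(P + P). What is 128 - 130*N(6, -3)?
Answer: 128 - 130*I*√6 ≈ 128.0 - 318.43*I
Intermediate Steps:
N(K, P) = √2*√P (N(K, P) = √(2*P) = √2*√P)
128 - 130*N(6, -3) = 128 - 130*√2*√(-3) = 128 - 130*√2*I*√3 = 128 - 130*I*√6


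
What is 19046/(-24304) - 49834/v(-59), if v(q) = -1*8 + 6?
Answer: 302781861/12152 ≈ 24916.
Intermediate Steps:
v(q) = -2 (v(q) = -8 + 6 = -2)
19046/(-24304) - 49834/v(-59) = 19046/(-24304) - 49834/(-2) = 19046*(-1/24304) - 49834*(-1/2) = -9523/12152 + 24917 = 302781861/12152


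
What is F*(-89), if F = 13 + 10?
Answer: -2047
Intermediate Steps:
F = 23
F*(-89) = 23*(-89) = -2047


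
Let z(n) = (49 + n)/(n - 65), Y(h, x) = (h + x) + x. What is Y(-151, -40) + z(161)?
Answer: -3661/16 ≈ -228.81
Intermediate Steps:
Y(h, x) = h + 2*x
z(n) = (49 + n)/(-65 + n)
Y(-151, -40) + z(161) = (-151 + 2*(-40)) + (49 + 161)/(-65 + 161) = (-151 - 80) + 210/96 = -231 + (1/96)*210 = -231 + 35/16 = -3661/16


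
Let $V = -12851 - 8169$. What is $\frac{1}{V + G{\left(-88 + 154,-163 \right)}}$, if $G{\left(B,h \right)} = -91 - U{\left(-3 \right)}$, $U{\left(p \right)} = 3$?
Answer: $- \frac{1}{21114} \approx -4.7362 \cdot 10^{-5}$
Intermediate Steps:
$V = -21020$ ($V = -12851 - 8169 = -21020$)
$G{\left(B,h \right)} = -94$ ($G{\left(B,h \right)} = -91 - 3 = -94$)
$\frac{1}{V + G{\left(-88 + 154,-163 \right)}} = \frac{1}{-21020 - 94} = \frac{1}{-21114} = - \frac{1}{21114}$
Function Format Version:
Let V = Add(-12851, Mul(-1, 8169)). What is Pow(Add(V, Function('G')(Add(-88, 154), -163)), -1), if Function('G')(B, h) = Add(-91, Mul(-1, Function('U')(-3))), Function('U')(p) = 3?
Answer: Rational(-1, 21114) ≈ -4.7362e-5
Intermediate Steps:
V = -21020 (V = Add(-12851, -8169) = -21020)
Function('G')(B, h) = -94 (Function('G')(B, h) = Add(-91, Mul(-1, 3)) = Add(-91, -3) = -94)
Pow(Add(V, Function('G')(Add(-88, 154), -163)), -1) = Pow(Add(-21020, -94), -1) = Pow(-21114, -1) = Rational(-1, 21114)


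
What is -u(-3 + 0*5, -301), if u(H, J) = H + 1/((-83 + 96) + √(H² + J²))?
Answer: 20872/6957 - √90610/90441 ≈ 2.9968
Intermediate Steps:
u(H, J) = H + 1/(13 + √(H² + J²))
-u(-3 + 0*5, -301) = -(1 + 13*(-3 + 0*5) + (-3 + 0*5)*√((-3 + 0*5)² + (-301)²))/(13 + √((-3 + 0*5)² + (-301)²)) = -(1 + 13*(-3 + 0) + (-3 + 0)*√((-3 + 0)² + 90601))/(13 + √((-3 + 0)² + 90601)) = -(1 + 13*(-3) - 3*√((-3)² + 90601))/(13 + √((-3)² + 90601)) = -(1 - 39 - 3*√(9 + 90601))/(13 + √(9 + 90601)) = -(1 - 39 - 3*√90610)/(13 + √90610) = -(-38 - 3*√90610)/(13 + √90610)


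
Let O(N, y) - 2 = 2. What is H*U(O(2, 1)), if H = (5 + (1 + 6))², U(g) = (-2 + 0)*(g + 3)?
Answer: -2016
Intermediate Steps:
O(N, y) = 4 (O(N, y) = 2 + 2 = 4)
U(g) = -6 - 2*g (U(g) = -2*(3 + g) = -6 - 2*g)
H = 144 (H = (5 + 7)² = 12² = 144)
H*U(O(2, 1)) = 144*(-6 - 2*4) = 144*(-6 - 8) = 144*(-14) = -2016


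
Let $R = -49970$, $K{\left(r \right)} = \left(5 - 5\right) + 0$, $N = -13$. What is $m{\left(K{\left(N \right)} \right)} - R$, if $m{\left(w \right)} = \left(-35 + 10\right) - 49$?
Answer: $49896$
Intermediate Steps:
$K{\left(r \right)} = 0$ ($K{\left(r \right)} = 0 + 0 = 0$)
$m{\left(w \right)} = -74$ ($m{\left(w \right)} = -25 - 49 = -74$)
$m{\left(K{\left(N \right)} \right)} - R = -74 - -49970 = -74 + 49970 = 49896$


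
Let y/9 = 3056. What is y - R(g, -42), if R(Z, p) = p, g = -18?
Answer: 27546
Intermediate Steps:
y = 27504 (y = 9*3056 = 27504)
y - R(g, -42) = 27504 - 1*(-42) = 27504 + 42 = 27546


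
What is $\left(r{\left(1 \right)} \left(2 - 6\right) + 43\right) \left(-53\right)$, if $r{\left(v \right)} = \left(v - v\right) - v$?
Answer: $-2491$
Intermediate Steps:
$r{\left(v \right)} = - v$ ($r{\left(v \right)} = 0 - v = - v$)
$\left(r{\left(1 \right)} \left(2 - 6\right) + 43\right) \left(-53\right) = \left(\left(-1\right) 1 \left(2 - 6\right) + 43\right) \left(-53\right) = \left(\left(-1\right) \left(-4\right) + 43\right) \left(-53\right) = \left(4 + 43\right) \left(-53\right) = 47 \left(-53\right) = -2491$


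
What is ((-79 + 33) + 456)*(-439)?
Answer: -179990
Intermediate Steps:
((-79 + 33) + 456)*(-439) = (-46 + 456)*(-439) = 410*(-439) = -179990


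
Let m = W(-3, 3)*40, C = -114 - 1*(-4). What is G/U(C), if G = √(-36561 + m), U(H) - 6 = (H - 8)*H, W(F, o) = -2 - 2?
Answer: I*√36721/12986 ≈ 0.014756*I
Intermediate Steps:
W(F, o) = -4
C = -110 (C = -114 + 4 = -110)
U(H) = 6 + H*(-8 + H) (U(H) = 6 + (H - 8)*H = 6 + (-8 + H)*H = 6 + H*(-8 + H))
m = -160 (m = -4*40 = -160)
G = I*√36721 (G = √(-36561 - 160) = √(-36721) = I*√36721 ≈ 191.63*I)
G/U(C) = (I*√36721)/(6 + (-110)² - 8*(-110)) = (I*√36721)/(6 + 12100 + 880) = (I*√36721)/12986 = (I*√36721)*(1/12986) = I*√36721/12986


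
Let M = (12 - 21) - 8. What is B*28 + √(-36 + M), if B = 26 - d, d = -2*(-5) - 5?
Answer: 588 + I*√53 ≈ 588.0 + 7.2801*I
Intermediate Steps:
M = -17 (M = -9 - 8 = -17)
d = 5 (d = 10 - 5 = 5)
B = 21 (B = 26 - 1*5 = 26 - 5 = 21)
B*28 + √(-36 + M) = 21*28 + √(-36 - 17) = 588 + √(-53) = 588 + I*√53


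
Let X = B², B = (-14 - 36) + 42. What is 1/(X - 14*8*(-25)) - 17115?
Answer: -49017359/2864 ≈ -17115.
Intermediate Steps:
B = -8 (B = -50 + 42 = -8)
X = 64 (X = (-8)² = 64)
1/(X - 14*8*(-25)) - 17115 = 1/(64 - 14*8*(-25)) - 17115 = 1/(64 - 112*(-25)) - 17115 = 1/(64 + 2800) - 17115 = 1/2864 - 17115 = -49017359/2864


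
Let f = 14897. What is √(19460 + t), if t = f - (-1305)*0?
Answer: √34357 ≈ 185.36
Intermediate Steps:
t = 14897 (t = 14897 - (-1305)*0 = 14897 - 1*0 = 14897 + 0 = 14897)
√(19460 + t) = √(19460 + 14897) = √34357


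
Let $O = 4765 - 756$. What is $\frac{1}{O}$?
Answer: $\frac{1}{4009} \approx 0.00024944$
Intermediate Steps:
$O = 4009$
$\frac{1}{O} = \frac{1}{4009}$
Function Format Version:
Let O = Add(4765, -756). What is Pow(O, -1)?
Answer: Rational(1, 4009) ≈ 0.00024944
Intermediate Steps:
O = 4009
Pow(O, -1) = Pow(4009, -1) = Rational(1, 4009)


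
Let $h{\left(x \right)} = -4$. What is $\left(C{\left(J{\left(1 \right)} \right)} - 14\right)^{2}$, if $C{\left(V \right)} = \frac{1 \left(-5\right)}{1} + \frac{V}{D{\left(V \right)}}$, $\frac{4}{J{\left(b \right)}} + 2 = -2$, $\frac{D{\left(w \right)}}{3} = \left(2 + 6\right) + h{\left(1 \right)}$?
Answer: $\frac{52441}{144} \approx 364.17$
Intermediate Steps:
$D{\left(w \right)} = 12$ ($D{\left(w \right)} = 3 \left(\left(2 + 6\right) - 4\right) = 3 \left(8 - 4\right) = 3 \cdot 4 = 12$)
$J{\left(b \right)} = -1$ ($J{\left(b \right)} = \frac{4}{-2 - 2} = \frac{4}{-4} = 4 \left(- \frac{1}{4}\right) = -1$)
$C{\left(V \right)} = -5 + \frac{V}{12}$ ($C{\left(V \right)} = \frac{1 \left(-5\right)}{1} + \frac{V}{12} = \left(-5\right) 1 + V \frac{1}{12} = -5 + \frac{V}{12}$)
$\left(C{\left(J{\left(1 \right)} \right)} - 14\right)^{2} = \left(\left(-5 + \frac{1}{12} \left(-1\right)\right) - 14\right)^{2} = \left(\left(-5 - \frac{1}{12}\right) - 14\right)^{2} = \left(- \frac{61}{12} - 14\right)^{2} = \left(- \frac{229}{12}\right)^{2} = \frac{52441}{144}$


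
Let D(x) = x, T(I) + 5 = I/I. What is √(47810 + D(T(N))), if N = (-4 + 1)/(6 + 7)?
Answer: √47806 ≈ 218.65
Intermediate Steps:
N = -3/13 ≈ -0.23077
T(I) = -4 (T(I) = -5 + I/I = -5 + 1 = -4)
√(47810 + D(T(N))) = √(47810 - 4) = √47806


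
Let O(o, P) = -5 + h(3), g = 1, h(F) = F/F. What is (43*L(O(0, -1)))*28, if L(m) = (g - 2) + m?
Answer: -6020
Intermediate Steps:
h(F) = 1
O(o, P) = -4 (O(o, P) = -5 + 1 = -4)
L(m) = -1 + m (L(m) = (1 - 2) + m = -1 + m)
(43*L(O(0, -1)))*28 = (43*(-1 - 4))*28 = (43*(-5))*28 = -215*28 = -6020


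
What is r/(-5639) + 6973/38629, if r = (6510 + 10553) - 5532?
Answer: -406110252/217828931 ≈ -1.8644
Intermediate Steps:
r = 11531 (r = 17063 - 5532 = 11531)
r/(-5639) + 6973/38629 = 11531/(-5639) + 6973/38629 = 11531*(-1/5639) + 6973*(1/38629) = -11531/5639 + 6973/38629 = -406110252/217828931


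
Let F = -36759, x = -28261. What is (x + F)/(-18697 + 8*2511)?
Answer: -65020/1391 ≈ -46.743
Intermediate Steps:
(x + F)/(-18697 + 8*2511) = (-28261 - 36759)/(-18697 + 8*2511) = -65020/(-18697 + 20088) = -65020/1391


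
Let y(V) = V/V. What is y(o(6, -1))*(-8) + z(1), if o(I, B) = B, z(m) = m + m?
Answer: -6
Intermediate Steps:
z(m) = 2*m
y(V) = 1
y(o(6, -1))*(-8) + z(1) = 1*(-8) + 2*1 = -8 + 2 = -6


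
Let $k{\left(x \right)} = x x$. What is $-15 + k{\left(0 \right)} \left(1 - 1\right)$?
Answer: $-15$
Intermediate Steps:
$k{\left(x \right)} = x^{2}$
$-15 + k{\left(0 \right)} \left(1 - 1\right) = -15 + 0^{2} \left(1 - 1\right) = -15 + 0 \left(1 - 1\right) = -15 + 0 \cdot 0 = -15 + 0 = -15$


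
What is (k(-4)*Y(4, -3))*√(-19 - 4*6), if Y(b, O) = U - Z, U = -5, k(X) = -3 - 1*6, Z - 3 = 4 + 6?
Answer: 162*I*√43 ≈ 1062.3*I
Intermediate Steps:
Z = 13 (Z = 3 + (4 + 6) = 3 + 10 = 13)
k(X) = -9 (k(X) = -3 - 6 = -9)
Y(b, O) = -18 (Y(b, O) = -5 - 1*13 = -5 - 13 = -18)
(k(-4)*Y(4, -3))*√(-19 - 4*6) = (-9*(-18))*√(-19 - 4*6) = 162*√(-19 - 24) = 162*√(-43) = 162*(I*√43) = 162*I*√43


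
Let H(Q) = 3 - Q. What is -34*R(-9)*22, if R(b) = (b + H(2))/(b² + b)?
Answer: 748/9 ≈ 83.111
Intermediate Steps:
R(b) = (1 + b)/(b + b²) (R(b) = (b + (3 - 1*2))/(b² + b) = (b + (3 - 2))/(b + b²) = (b + 1)/(b + b²) = (1 + b)/(b + b²))
-34*R(-9)*22 = -34/(-9)*22 = -34*(-⅑)*22 = (34/9)*22 = 748/9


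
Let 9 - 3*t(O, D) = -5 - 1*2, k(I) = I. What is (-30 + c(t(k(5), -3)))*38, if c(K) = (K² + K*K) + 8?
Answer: 11932/9 ≈ 1325.8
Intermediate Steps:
t(O, D) = 16/3 (t(O, D) = 3 - (-5 - 1*2)/3 = 3 - (-5 - 2)/3 = 3 - ⅓*(-7) = 3 + 7/3 = 16/3)
c(K) = 8 + 2*K² (c(K) = (K² + K²) + 8 = 2*K² + 8 = 8 + 2*K²)
(-30 + c(t(k(5), -3)))*38 = (-30 + (8 + 2*(16/3)²))*38 = (-30 + (8 + 2*(256/9)))*38 = (-30 + (8 + 512/9))*38 = (-30 + 584/9)*38 = (314/9)*38 = 11932/9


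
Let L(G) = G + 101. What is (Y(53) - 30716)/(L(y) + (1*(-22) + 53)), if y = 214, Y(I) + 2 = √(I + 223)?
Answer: -15359/173 + √69/173 ≈ -88.732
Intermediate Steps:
Y(I) = -2 + √(223 + I) (Y(I) = -2 + √(I + 223) = -2 + √(223 + I))
L(G) = 101 + G
(Y(53) - 30716)/(L(y) + (1*(-22) + 53)) = ((-2 + √(223 + 53)) - 30716)/((101 + 214) + (1*(-22) + 53)) = ((-2 + √276) - 30716)/(315 + (-22 + 53)) = ((-2 + 2*√69) - 30716)/(315 + 31) = (-30718 + 2*√69)/346 = (-30718 + 2*√69)*(1/346) = -15359/173 + √69/173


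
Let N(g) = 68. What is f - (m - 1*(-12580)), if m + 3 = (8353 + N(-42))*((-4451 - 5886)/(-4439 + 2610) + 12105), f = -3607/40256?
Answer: -7509811963556883/73628224 ≈ -1.0200e+8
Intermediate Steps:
f = -3607/40256 (f = -3607*1/40256 = -3607/40256 ≈ -0.089602)
m = 186528361335/1829 (m = -3 + (8353 + 68)*((-4451 - 5886)/(-4439 + 2610) + 12105) = -3 + 8421*(-10337/(-1829) + 12105) = -3 + 8421*(-10337*(-1/1829) + 12105) = -3 + 8421*(10337/1829 + 12105) = -3 + 8421*(22150382/1829) = -3 + 186528366822/1829 = 186528361335/1829 ≈ 1.0198e+8)
f - (m - 1*(-12580)) = -3607/40256 - (186528361335/1829 - 1*(-12580)) = -3607/40256 - (186528361335/1829 + 12580) = -3607/40256 - 1*186551370155/1829 = -3607/40256 - 186551370155/1829 = -7509811963556883/73628224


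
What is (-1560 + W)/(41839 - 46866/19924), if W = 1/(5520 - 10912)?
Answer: -41897786101/1123629942760 ≈ -0.037288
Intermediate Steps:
W = -1/5392 (W = 1/(-5392) = -1/5392 ≈ -0.00018546)
(-1560 + W)/(41839 - 46866/19924) = (-1560 - 1/5392)/(41839 - 46866/19924) = -8411521/(5392*(41839 - 46866*1/19924)) = -8411521/(5392*(41839 - 23433/9962)) = -8411521/(5392*416776685/9962) = -8411521/5392*9962/416776685 = -41897786101/1123629942760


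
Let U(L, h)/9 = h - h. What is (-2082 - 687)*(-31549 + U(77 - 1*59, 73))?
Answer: 87359181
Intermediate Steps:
U(L, h) = 0 (U(L, h) = 9*(h - h) = 9*0 = 0)
(-2082 - 687)*(-31549 + U(77 - 1*59, 73)) = (-2082 - 687)*(-31549 + 0) = -2769*(-31549) = 87359181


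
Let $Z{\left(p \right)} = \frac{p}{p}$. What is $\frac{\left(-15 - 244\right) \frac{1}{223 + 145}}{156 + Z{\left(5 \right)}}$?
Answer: $- \frac{259}{57776} \approx -0.0044828$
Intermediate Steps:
$Z{\left(p \right)} = 1$
$\frac{\left(-15 - 244\right) \frac{1}{223 + 145}}{156 + Z{\left(5 \right)}} = \frac{\left(-15 - 244\right) \frac{1}{223 + 145}}{156 + 1} = \frac{\left(-259\right) \frac{1}{368}}{157} = \left(-259\right) \frac{1}{368} \cdot \frac{1}{157} = \left(- \frac{259}{368}\right) \frac{1}{157} = - \frac{259}{57776}$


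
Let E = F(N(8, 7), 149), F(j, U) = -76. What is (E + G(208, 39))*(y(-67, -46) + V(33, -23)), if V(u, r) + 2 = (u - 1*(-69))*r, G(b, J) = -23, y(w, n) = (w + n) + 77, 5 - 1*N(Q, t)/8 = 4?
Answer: 236016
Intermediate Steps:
N(Q, t) = 8 (N(Q, t) = 40 - 8*4 = 40 - 32 = 8)
y(w, n) = 77 + n + w (y(w, n) = (n + w) + 77 = 77 + n + w)
E = -76
V(u, r) = -2 + r*(69 + u) (V(u, r) = -2 + (u - 1*(-69))*r = -2 + (u + 69)*r = -2 + (69 + u)*r = -2 + r*(69 + u))
(E + G(208, 39))*(y(-67, -46) + V(33, -23)) = (-76 - 23)*((77 - 46 - 67) + (-2 + 69*(-23) - 23*33)) = -99*(-36 + (-2 - 1587 - 759)) = -99*(-36 - 2348) = -99*(-2384) = 236016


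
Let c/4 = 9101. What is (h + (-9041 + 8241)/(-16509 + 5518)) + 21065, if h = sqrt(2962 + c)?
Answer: 231526215/10991 + 81*sqrt(6) ≈ 21263.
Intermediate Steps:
c = 36404 (c = 4*9101 = 36404)
h = 81*sqrt(6) (h = sqrt(2962 + 36404) = sqrt(39366) = 81*sqrt(6) ≈ 198.41)
(h + (-9041 + 8241)/(-16509 + 5518)) + 21065 = (81*sqrt(6) + (-9041 + 8241)/(-16509 + 5518)) + 21065 = (81*sqrt(6) - 800/(-10991)) + 21065 = (81*sqrt(6) - 800*(-1/10991)) + 21065 = (81*sqrt(6) + 800/10991) + 21065 = (800/10991 + 81*sqrt(6)) + 21065 = 231526215/10991 + 81*sqrt(6)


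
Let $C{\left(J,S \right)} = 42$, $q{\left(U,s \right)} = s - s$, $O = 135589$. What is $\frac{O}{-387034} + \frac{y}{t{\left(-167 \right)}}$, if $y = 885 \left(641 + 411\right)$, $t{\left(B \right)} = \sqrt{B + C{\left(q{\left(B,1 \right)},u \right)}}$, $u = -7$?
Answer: $- \frac{135589}{387034} - \frac{186204 i \sqrt{5}}{5} \approx -0.35033 - 83273.0 i$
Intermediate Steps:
$q{\left(U,s \right)} = 0$
$t{\left(B \right)} = \sqrt{42 + B}$ ($t{\left(B \right)} = \sqrt{B + 42} = \sqrt{42 + B}$)
$y = 931020$ ($y = 885 \cdot 1052 = 931020$)
$\frac{O}{-387034} + \frac{y}{t{\left(-167 \right)}} = \frac{135589}{-387034} + \frac{931020}{\sqrt{42 - 167}} = 135589 \left(- \frac{1}{387034}\right) + \frac{931020}{\sqrt{-125}} = - \frac{135589}{387034} + \frac{931020}{5 i \sqrt{5}} = - \frac{135589}{387034} + 931020 \left(- \frac{i \sqrt{5}}{25}\right) = - \frac{135589}{387034} - \frac{186204 i \sqrt{5}}{5}$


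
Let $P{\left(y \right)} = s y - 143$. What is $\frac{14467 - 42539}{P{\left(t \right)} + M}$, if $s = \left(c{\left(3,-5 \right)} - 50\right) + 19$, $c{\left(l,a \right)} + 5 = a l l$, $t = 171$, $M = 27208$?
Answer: $- \frac{14036}{6607} \approx -2.1244$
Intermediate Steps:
$c{\left(l,a \right)} = -5 + a l^{2}$ ($c{\left(l,a \right)} = -5 + a l l = -5 + a l^{2}$)
$s = -81$ ($s = \left(\left(-5 - 5 \cdot 3^{2}\right) - 50\right) + 19 = \left(\left(-5 - 45\right) - 50\right) + 19 = \left(-50 - 50\right) + 19 = -100 + 19 = -81$)
$P{\left(y \right)} = -143 - 81 y$ ($P{\left(y \right)} = - 81 y - 143 = -143 - 81 y$)
$\frac{14467 - 42539}{P{\left(t \right)} + M} = \frac{14467 - 42539}{\left(-143 - 13851\right) + 27208} = - \frac{28072}{\left(-143 - 13851\right) + 27208} = - \frac{28072}{-13994 + 27208} = - \frac{28072}{13214} = \left(-28072\right) \frac{1}{13214} = - \frac{14036}{6607}$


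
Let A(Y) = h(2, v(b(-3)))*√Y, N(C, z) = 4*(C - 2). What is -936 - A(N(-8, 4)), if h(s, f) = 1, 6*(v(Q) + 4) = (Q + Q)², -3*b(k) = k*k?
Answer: -936 - 2*I*√10 ≈ -936.0 - 6.3246*I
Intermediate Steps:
b(k) = -k²/3 (b(k) = -k*k/3 = -k²/3)
v(Q) = -4 + 2*Q²/3 (v(Q) = -4 + (Q + Q)²/6 = -4 + (2*Q)²/6 = -4 + (4*Q²)/6 = -4 + 2*Q²/3)
N(C, z) = -8 + 4*C (N(C, z) = 4*(-2 + C) = -8 + 4*C)
A(Y) = √Y (A(Y) = 1*√Y = √Y)
-936 - A(N(-8, 4)) = -936 - √(-8 + 4*(-8)) = -936 - √(-8 - 32) = -936 - √(-40) = -936 - 2*I*√10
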